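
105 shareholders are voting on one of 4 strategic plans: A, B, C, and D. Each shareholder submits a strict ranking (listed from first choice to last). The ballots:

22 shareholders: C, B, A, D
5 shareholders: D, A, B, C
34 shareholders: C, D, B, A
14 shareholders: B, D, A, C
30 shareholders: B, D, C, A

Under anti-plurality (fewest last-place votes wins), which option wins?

B

Last-place votes: A 64, B 0, C 19, D 22.
B is ranked last by the fewest voters, so B wins.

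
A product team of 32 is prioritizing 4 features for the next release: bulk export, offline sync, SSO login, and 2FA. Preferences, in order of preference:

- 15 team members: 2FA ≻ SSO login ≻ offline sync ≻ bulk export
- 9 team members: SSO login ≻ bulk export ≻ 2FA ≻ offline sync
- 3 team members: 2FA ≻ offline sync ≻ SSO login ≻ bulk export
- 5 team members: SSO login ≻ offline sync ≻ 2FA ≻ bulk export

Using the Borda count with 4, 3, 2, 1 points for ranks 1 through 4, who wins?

SSO login

bulk export: 15·1 + 9·3 + 3·1 + 5·1 = 50
offline sync: 15·2 + 9·1 + 3·3 + 5·3 = 63
SSO login: 15·3 + 9·4 + 3·2 + 5·4 = 107
2FA: 15·4 + 9·2 + 3·4 + 5·2 = 100
SSO login has the highest Borda score (107).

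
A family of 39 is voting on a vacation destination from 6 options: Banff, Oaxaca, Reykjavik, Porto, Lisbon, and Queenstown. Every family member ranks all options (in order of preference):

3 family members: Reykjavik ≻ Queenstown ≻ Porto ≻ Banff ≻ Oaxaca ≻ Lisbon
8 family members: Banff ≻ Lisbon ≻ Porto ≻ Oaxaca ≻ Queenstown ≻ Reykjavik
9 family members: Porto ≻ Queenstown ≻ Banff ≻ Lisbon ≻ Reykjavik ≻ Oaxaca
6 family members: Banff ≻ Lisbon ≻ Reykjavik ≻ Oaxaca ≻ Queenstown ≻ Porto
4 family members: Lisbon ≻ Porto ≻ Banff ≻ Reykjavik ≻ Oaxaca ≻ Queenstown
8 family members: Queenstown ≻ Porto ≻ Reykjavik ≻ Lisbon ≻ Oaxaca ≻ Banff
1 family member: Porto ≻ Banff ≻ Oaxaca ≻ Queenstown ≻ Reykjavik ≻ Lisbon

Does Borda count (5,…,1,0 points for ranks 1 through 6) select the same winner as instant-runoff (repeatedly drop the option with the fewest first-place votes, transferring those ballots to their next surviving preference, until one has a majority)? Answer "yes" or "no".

Borda — scores: Banff 119, Oaxaca 46, Reykjavik 75, Porto 131, Lisbon 110, Queenstown 104. Winner: Porto.
Instant-runoff — R1 Banff 14, Oaxaca 0, Reykjavik 3, Porto 10, Lisbon 4, Queenstown 8 (Oaxaca out); R2 Banff 14, Reykjavik 3, Porto 10, Lisbon 4, Queenstown 8 (Reykjavik out); R3 Banff 14, Porto 10, Lisbon 4, Queenstown 11 (Lisbon out); R4 Banff 14, Porto 14, Queenstown 11 (Queenstown out); R5 Banff 14, Porto 25 (Porto winner). Winner: Porto.
The two methods agree.

yes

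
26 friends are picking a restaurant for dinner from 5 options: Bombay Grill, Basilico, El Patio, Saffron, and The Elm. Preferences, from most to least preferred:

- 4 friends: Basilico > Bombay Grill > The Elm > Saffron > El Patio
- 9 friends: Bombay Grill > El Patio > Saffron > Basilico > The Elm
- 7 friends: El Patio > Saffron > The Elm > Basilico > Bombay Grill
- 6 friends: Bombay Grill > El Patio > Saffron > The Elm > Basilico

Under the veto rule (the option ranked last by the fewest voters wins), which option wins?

Last-place votes: Bombay Grill 7, Basilico 6, El Patio 4, Saffron 0, The Elm 9.
Saffron is ranked last by the fewest voters, so Saffron wins.

Saffron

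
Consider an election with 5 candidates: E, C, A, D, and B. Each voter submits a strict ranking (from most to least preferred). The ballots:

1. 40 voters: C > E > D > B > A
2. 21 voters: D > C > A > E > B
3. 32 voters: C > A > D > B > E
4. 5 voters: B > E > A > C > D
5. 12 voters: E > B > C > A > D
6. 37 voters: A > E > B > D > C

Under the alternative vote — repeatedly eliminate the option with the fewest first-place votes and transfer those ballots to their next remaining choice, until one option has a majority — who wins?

C

Round 1: E 12, C 72, A 37, D 21, B 5. Eliminate B.
Round 2: E 17, C 72, A 37, D 21. Eliminate E.
Round 3: C 84, A 42, D 21. C has a majority.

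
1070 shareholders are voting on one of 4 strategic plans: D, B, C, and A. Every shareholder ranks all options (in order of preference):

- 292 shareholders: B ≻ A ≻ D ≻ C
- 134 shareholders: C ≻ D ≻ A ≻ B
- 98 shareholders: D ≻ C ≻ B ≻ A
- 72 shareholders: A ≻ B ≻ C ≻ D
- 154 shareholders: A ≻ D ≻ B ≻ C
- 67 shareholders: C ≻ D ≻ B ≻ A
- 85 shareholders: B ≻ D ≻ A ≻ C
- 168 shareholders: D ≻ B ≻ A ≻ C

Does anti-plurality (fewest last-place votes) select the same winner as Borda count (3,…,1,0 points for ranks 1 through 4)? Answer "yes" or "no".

yes

Anti-plurality — last-place votes: D 72, B 134, C 699, A 165. Winner: D.
Borda — scores: D 1970, B 1930, C 871, A 1649. Winner: D.
The two methods agree.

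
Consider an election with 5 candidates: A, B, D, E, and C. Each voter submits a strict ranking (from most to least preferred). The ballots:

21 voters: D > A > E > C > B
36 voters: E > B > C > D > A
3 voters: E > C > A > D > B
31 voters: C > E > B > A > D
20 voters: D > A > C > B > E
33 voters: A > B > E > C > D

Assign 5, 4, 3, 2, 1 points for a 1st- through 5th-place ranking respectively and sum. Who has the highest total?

A: 21·4 + 36·1 + 3·3 + 31·2 + 20·4 + 33·5 = 436
B: 21·1 + 36·4 + 3·1 + 31·3 + 20·2 + 33·4 = 433
D: 21·5 + 36·2 + 3·2 + 31·1 + 20·5 + 33·1 = 347
E: 21·3 + 36·5 + 3·5 + 31·4 + 20·1 + 33·3 = 501
C: 21·2 + 36·3 + 3·4 + 31·5 + 20·3 + 33·2 = 443
E has the highest Borda score (501).

E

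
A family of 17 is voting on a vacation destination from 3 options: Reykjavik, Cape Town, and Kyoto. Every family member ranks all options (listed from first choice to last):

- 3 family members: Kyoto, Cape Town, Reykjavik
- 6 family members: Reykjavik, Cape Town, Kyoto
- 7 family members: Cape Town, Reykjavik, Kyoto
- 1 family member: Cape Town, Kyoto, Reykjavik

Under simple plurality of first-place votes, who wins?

Cape Town

First-place votes: Reykjavik 6, Cape Town 8, Kyoto 3.
Cape Town has the most first-place votes.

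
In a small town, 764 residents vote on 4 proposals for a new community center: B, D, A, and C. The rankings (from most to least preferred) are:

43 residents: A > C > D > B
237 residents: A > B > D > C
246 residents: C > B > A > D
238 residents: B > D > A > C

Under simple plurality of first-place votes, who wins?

A

First-place votes: B 238, D 0, A 280, C 246.
A has the most first-place votes.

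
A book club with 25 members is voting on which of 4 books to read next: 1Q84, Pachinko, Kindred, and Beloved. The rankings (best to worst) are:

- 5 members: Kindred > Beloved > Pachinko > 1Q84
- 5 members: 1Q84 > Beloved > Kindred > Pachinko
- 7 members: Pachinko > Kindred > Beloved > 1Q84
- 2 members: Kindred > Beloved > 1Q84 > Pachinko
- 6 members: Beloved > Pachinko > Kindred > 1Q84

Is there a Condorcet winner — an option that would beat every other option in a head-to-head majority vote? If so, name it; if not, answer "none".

none

Checking pairwise contests:
Pachinko beats 1Q84 18–7.
Beloved beats Pachinko 18–7.
Pachinko beats Kindred 13–12.
Kindred beats Beloved 14–11.
Every option loses at least one head-to-head, so there is no Condorcet winner.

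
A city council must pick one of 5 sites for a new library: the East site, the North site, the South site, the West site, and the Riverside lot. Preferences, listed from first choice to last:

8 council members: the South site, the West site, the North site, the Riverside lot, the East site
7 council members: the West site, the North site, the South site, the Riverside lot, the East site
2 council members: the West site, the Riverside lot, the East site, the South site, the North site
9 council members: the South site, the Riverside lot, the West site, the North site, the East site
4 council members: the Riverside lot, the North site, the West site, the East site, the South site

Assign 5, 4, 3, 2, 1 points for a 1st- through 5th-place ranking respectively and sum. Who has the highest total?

the West site

the East site: 8·1 + 7·1 + 2·3 + 9·1 + 4·2 = 38
the North site: 8·3 + 7·4 + 2·1 + 9·2 + 4·4 = 88
the South site: 8·5 + 7·3 + 2·2 + 9·5 + 4·1 = 114
the West site: 8·4 + 7·5 + 2·5 + 9·3 + 4·3 = 116
the Riverside lot: 8·2 + 7·2 + 2·4 + 9·4 + 4·5 = 94
the West site has the highest Borda score (116).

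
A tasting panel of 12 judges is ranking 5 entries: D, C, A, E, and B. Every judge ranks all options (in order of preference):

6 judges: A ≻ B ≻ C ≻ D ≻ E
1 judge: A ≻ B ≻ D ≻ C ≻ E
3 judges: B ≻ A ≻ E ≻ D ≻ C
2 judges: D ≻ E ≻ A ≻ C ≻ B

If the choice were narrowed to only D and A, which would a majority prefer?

Voters preferring D to A: 2; preferring A to D: 10.
A wins the head-to-head.

A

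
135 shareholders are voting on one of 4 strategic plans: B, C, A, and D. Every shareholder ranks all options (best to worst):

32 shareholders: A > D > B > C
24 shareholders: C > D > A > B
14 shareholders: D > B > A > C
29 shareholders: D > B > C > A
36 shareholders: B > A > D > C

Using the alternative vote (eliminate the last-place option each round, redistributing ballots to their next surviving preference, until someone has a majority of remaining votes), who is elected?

D

Round 1: B 36, C 24, A 32, D 43. Eliminate C.
Round 2: B 36, A 32, D 67. Eliminate A.
Round 3: B 36, D 99. D has a majority.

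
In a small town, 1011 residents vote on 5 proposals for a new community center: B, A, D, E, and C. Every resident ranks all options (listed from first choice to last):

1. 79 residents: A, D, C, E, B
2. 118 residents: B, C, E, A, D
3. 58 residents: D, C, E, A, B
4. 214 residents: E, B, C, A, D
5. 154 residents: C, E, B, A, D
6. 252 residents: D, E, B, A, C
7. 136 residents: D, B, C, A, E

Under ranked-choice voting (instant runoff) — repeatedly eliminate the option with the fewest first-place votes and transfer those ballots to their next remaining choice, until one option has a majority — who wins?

Round 1: B 118, A 79, D 446, E 214, C 154. Eliminate A.
Round 2: B 118, D 525, E 214, C 154. D has a majority.

D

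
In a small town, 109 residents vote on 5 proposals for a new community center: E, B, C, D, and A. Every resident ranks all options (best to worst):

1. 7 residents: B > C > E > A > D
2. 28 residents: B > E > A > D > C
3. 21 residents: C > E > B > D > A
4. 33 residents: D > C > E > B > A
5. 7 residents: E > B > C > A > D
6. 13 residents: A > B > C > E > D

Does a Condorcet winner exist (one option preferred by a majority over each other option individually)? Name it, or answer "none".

Checking pairwise contests:
C beats E 74–35.
E beats B 61–48.
B beats C 55–54.
E beats D 76–33.
E beats A 96–13.
Every option loses at least one head-to-head, so there is no Condorcet winner.

none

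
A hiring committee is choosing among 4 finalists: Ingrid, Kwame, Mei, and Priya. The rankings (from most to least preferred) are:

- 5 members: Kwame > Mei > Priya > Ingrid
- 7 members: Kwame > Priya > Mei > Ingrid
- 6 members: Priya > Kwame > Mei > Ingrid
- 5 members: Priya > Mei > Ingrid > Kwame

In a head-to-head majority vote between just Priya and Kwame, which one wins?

Kwame

Voters preferring Priya to Kwame: 11; preferring Kwame to Priya: 12.
Kwame wins the head-to-head.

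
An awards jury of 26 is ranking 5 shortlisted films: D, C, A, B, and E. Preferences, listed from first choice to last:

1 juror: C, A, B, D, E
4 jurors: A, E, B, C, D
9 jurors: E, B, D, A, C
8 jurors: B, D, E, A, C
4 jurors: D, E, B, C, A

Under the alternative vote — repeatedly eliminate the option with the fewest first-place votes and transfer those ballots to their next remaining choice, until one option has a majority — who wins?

Round 1: D 4, C 1, A 4, B 8, E 9. Eliminate C.
Round 2: D 4, A 5, B 8, E 9. Eliminate D.
Round 3: A 5, B 8, E 13. Eliminate A.
Round 4: B 9, E 17. E has a majority.

E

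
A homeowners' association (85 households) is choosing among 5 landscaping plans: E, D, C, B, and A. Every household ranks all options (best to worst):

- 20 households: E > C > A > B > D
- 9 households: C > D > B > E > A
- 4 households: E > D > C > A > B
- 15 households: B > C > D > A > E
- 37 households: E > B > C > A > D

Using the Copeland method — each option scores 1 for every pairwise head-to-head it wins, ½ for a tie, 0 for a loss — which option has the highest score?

E

E: beats D, C, B, and A → score 4.
D: loses to E, C, B, and A → score 0.
C: beats D and A; loses to E and B → score 2.
B: beats D, C, and A; loses to E → score 3.
A: beats D; loses to E, C, and B → score 1.
E has the best pairwise record.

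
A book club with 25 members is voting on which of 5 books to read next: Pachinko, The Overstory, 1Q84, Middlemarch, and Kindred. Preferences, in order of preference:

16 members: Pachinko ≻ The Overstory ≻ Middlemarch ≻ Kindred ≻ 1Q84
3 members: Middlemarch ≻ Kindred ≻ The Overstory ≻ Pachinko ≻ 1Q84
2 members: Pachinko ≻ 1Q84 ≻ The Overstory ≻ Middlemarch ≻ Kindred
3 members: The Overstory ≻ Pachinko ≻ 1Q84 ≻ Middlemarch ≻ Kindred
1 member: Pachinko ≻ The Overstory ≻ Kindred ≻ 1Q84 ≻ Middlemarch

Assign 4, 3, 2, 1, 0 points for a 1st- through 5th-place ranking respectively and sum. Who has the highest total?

Pachinko

Pachinko: 16·4 + 3·1 + 2·4 + 3·3 + 1·4 = 88
The Overstory: 16·3 + 3·2 + 2·2 + 3·4 + 1·3 = 73
1Q84: 16·0 + 3·0 + 2·3 + 3·2 + 1·1 = 13
Middlemarch: 16·2 + 3·4 + 2·1 + 3·1 + 1·0 = 49
Kindred: 16·1 + 3·3 + 2·0 + 3·0 + 1·2 = 27
Pachinko has the highest Borda score (88).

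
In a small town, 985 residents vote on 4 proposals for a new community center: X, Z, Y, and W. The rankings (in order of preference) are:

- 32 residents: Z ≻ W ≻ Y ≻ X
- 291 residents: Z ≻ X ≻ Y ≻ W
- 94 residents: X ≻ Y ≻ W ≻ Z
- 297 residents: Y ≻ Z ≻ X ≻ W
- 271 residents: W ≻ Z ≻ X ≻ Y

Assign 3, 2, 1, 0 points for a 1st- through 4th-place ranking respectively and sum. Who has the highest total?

Z

X: 32·0 + 291·2 + 94·3 + 297·1 + 271·1 = 1432
Z: 32·3 + 291·3 + 94·0 + 297·2 + 271·2 = 2105
Y: 32·1 + 291·1 + 94·2 + 297·3 + 271·0 = 1402
W: 32·2 + 291·0 + 94·1 + 297·0 + 271·3 = 971
Z has the highest Borda score (2105).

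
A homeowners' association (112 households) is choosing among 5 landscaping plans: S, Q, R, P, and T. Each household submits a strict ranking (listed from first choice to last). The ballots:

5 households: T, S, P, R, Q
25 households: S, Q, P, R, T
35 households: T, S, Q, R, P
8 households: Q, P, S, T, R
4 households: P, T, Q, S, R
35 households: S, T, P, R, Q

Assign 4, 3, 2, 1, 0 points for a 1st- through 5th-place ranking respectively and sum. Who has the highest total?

S

S: 5·3 + 25·4 + 35·3 + 8·2 + 4·1 + 35·4 = 380
Q: 5·0 + 25·3 + 35·2 + 8·4 + 4·2 + 35·0 = 185
R: 5·1 + 25·1 + 35·1 + 8·0 + 4·0 + 35·1 = 100
P: 5·2 + 25·2 + 35·0 + 8·3 + 4·4 + 35·2 = 170
T: 5·4 + 25·0 + 35·4 + 8·1 + 4·3 + 35·3 = 285
S has the highest Borda score (380).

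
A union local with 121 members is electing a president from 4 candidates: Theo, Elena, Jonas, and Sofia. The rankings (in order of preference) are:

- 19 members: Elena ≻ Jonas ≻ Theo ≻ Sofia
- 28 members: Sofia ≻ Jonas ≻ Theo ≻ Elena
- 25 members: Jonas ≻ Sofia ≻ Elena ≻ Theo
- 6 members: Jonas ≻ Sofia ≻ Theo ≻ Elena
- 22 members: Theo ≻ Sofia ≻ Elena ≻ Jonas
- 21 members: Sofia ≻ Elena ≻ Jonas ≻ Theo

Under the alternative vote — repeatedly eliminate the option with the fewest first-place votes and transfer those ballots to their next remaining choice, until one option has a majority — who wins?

Sofia

Round 1: Theo 22, Elena 19, Jonas 31, Sofia 49. Eliminate Elena.
Round 2: Theo 22, Jonas 50, Sofia 49. Eliminate Theo.
Round 3: Jonas 50, Sofia 71. Sofia has a majority.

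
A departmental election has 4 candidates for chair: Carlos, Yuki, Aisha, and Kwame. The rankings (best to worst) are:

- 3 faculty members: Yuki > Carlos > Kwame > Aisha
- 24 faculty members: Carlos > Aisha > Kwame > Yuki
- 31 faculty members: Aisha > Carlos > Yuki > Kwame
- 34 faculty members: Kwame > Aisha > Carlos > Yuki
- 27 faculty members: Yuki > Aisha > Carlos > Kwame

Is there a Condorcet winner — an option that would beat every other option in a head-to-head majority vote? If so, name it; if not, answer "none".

Aisha

Aisha vs Carlos: 92–27 for Aisha.
Aisha vs Yuki: 89–30 for Aisha.
Aisha vs Kwame: 82–37 for Aisha.
Aisha beats every other option head-to-head.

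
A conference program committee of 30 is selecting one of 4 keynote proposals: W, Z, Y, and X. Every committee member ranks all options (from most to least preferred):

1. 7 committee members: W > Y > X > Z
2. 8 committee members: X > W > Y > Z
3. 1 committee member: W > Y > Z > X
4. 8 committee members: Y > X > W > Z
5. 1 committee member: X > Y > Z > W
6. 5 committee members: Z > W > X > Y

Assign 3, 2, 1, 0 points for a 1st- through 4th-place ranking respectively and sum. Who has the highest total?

W

W: 7·3 + 8·2 + 1·3 + 8·1 + 1·0 + 5·2 = 58
Z: 7·0 + 8·0 + 1·1 + 8·0 + 1·1 + 5·3 = 17
Y: 7·2 + 8·1 + 1·2 + 8·3 + 1·2 + 5·0 = 50
X: 7·1 + 8·3 + 1·0 + 8·2 + 1·3 + 5·1 = 55
W has the highest Borda score (58).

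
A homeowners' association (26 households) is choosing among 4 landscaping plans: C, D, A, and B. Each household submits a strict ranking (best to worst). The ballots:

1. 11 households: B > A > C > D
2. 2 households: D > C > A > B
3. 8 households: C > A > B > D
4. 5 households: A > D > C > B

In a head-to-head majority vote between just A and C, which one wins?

A

Voters preferring A to C: 16; preferring C to A: 10.
A wins the head-to-head.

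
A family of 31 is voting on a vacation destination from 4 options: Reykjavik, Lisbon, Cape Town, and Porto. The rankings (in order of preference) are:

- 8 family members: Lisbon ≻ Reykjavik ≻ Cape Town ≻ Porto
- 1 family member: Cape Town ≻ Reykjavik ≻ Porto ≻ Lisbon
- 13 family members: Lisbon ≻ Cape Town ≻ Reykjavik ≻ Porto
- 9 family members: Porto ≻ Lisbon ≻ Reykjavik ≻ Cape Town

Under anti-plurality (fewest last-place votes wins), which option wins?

Reykjavik

Last-place votes: Reykjavik 0, Lisbon 1, Cape Town 9, Porto 21.
Reykjavik is ranked last by the fewest voters, so Reykjavik wins.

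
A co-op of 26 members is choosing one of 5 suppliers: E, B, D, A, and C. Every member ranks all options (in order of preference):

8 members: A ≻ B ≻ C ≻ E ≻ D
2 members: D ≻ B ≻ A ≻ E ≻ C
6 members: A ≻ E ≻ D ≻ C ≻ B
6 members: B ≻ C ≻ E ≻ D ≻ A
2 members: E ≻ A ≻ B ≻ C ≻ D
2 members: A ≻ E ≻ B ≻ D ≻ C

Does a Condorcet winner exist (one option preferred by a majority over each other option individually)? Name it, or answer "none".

A vs E: 18–8 for A.
A vs B: 18–8 for A.
A vs D: 18–8 for A.
A vs C: 20–6 for A.
A beats every other option head-to-head.

A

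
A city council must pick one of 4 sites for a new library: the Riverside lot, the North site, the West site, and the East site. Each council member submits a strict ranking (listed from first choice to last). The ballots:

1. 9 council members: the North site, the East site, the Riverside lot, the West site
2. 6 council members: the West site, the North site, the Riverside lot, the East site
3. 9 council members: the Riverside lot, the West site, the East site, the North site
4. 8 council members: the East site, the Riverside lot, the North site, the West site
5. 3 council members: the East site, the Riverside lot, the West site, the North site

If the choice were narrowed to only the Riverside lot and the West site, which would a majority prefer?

Voters preferring the Riverside lot to the West site: 29; preferring the West site to the Riverside lot: 6.
the Riverside lot wins the head-to-head.

the Riverside lot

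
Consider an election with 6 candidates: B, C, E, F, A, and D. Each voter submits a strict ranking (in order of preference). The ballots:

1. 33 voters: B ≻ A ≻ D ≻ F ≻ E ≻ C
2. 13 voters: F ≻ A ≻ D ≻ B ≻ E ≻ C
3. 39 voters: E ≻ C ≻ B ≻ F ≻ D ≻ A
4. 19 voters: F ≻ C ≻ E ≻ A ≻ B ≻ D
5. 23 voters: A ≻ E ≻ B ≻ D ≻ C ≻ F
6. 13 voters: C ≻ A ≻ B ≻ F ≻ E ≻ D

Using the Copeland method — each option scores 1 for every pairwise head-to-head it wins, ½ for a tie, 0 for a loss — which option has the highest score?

B: beats F, A, and D; loses to C and E → score 3.
C: beats B, F, A, and D; loses to E → score 4.
E: beats B, C, and D; loses to F and A → score 3.
F: beats E, A, and D; loses to B and C → score 3.
A: beats E and D; loses to B, C, and F → score 2.
D: loses to B, C, E, F, and A → score 0.
C has the best pairwise record.

C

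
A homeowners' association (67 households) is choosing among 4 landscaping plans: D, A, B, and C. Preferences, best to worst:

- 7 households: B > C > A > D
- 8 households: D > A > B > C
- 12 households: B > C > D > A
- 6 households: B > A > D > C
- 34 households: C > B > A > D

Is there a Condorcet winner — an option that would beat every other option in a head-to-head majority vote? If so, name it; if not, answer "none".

C

C vs D: 53–14 for C.
C vs A: 53–14 for C.
C vs B: 34–33 for C.
C beats every other option head-to-head.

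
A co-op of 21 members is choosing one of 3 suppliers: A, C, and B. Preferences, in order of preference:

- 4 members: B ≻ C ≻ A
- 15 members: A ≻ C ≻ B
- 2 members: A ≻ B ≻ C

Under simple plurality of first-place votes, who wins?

First-place votes: A 17, C 0, B 4.
A has the most first-place votes.

A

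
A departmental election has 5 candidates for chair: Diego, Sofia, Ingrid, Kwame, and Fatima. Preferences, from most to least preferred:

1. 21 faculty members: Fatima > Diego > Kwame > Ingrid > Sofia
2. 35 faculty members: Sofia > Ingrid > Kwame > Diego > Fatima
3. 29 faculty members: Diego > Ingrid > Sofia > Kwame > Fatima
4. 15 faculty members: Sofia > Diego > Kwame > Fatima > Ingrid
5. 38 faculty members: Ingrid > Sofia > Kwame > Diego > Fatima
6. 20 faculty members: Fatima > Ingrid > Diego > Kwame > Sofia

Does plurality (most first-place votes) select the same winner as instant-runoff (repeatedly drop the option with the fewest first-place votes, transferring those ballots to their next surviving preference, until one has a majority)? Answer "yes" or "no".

no

Plurality — first-place votes: Diego 29, Sofia 50, Ingrid 38, Kwame 0, Fatima 41. Winner: Sofia.
Instant-runoff — R1 Diego 29, Sofia 50, Ingrid 38, Kwame 0, Fatima 41 (Kwame out); R2 Diego 29, Sofia 50, Ingrid 38, Fatima 41 (Diego out); R3 Sofia 50, Ingrid 67, Fatima 41 (Fatima out); R4 Sofia 50, Ingrid 108 (Ingrid winner). Winner: Ingrid.
The two methods disagree.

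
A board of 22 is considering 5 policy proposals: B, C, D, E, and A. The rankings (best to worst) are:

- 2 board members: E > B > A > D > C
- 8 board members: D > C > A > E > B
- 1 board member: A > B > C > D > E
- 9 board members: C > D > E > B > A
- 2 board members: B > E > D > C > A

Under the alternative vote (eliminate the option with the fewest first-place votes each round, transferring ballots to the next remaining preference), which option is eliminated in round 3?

B

Round 1: B 2, C 9, D 8, E 2, A 1. Eliminate A.
Round 2: B 3, C 9, D 8, E 2. Eliminate E.
Round 3: B 5, C 9, D 8. Eliminate B.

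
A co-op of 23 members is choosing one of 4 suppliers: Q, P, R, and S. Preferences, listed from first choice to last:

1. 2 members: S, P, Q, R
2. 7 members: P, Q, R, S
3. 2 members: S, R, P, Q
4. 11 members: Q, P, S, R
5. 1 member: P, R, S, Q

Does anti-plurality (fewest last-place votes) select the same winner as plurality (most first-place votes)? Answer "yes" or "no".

no

Anti-plurality — last-place votes: Q 3, P 0, R 13, S 7. Winner: P.
Plurality — first-place votes: Q 11, P 8, R 0, S 4. Winner: Q.
The two methods disagree.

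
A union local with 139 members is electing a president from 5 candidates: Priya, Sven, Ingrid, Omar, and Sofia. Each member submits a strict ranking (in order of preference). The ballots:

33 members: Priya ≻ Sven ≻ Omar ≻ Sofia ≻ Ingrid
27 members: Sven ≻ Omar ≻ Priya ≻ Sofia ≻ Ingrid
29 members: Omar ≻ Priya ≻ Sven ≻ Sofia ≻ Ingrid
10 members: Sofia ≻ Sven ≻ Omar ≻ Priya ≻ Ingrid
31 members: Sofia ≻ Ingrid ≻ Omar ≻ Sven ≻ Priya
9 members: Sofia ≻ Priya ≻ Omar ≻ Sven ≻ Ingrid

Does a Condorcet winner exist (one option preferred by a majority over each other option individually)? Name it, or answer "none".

none

Checking pairwise contests:
Omar beats Priya 97–42.
Priya beats Sven 71–68.
Priya beats Ingrid 108–31.
Sven beats Omar 70–69.
Priya beats Sofia 89–50.
Every option loses at least one head-to-head, so there is no Condorcet winner.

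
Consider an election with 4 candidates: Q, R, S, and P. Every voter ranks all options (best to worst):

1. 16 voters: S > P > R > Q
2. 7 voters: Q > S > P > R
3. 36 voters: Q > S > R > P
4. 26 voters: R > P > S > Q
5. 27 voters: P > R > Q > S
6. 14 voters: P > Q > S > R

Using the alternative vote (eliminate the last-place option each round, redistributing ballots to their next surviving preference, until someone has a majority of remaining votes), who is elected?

P

Round 1: Q 43, R 26, S 16, P 41. Eliminate S.
Round 2: Q 43, R 26, P 57. Eliminate R.
Round 3: Q 43, P 83. P has a majority.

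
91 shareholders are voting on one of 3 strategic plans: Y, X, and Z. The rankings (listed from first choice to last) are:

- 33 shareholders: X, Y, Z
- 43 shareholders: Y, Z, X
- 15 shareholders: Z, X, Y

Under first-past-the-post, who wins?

Y

First-place votes: Y 43, X 33, Z 15.
Y has the most first-place votes.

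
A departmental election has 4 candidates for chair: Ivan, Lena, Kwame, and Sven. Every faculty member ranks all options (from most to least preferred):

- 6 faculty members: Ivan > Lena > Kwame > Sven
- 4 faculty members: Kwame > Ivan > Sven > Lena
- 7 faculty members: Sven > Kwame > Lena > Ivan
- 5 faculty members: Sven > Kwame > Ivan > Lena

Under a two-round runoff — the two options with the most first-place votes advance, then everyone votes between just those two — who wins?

Round 1 first-place votes: Ivan 6, Lena 0, Kwame 4, Sven 12.
Sven and Ivan advance.
Runoff: Sven is preferred to Ivan by 12 voters; Ivan by 10.
Sven wins the runoff.

Sven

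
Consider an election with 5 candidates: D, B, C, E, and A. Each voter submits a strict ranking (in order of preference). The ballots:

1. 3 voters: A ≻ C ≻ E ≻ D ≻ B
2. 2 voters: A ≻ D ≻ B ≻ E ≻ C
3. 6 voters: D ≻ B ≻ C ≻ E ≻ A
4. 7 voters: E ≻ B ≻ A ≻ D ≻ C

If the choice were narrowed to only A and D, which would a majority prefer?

Voters preferring A to D: 12; preferring D to A: 6.
A wins the head-to-head.

A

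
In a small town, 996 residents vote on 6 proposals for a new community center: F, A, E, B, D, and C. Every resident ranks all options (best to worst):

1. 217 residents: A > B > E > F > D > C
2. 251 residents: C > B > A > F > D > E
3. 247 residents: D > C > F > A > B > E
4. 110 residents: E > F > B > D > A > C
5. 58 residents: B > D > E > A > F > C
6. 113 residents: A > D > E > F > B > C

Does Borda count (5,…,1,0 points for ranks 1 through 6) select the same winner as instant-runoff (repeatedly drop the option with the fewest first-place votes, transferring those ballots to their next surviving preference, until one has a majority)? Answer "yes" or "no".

Borda — scores: F 2401, A 3123, E 1714, B 2852, D 2607, C 2243. Winner: A.
Instant-runoff — R1 F 0, A 330, E 110, B 58, D 247, C 251 (F out); R2 A 330, E 110, B 58, D 247, C 251 (B out); R3 A 330, E 110, D 305, C 251 (E out); R4 A 330, D 415, C 251 (C out); R5 A 581, D 415 (A winner). Winner: A.
The two methods agree.

yes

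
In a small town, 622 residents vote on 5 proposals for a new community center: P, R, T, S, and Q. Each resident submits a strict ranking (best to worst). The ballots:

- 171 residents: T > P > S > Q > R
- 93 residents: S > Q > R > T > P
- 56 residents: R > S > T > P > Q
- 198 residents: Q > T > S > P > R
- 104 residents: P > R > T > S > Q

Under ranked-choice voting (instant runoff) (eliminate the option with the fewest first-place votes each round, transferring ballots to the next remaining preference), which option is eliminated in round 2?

Round 1: P 104, R 56, T 171, S 93, Q 198. Eliminate R.
Round 2: P 104, T 171, S 149, Q 198. Eliminate P.

P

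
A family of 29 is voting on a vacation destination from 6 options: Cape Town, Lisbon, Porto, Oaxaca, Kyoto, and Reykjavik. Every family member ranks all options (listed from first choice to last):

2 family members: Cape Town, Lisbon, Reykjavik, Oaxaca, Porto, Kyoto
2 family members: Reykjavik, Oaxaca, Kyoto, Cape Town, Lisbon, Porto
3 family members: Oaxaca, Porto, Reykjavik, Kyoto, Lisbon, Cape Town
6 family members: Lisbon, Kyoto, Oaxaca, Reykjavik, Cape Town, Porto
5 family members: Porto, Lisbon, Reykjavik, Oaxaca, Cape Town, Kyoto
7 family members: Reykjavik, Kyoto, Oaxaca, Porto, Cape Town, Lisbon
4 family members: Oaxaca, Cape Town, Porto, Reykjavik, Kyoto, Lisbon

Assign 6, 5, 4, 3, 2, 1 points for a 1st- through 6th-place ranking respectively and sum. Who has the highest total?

Cape Town: 2·6 + 2·3 + 3·1 + 6·2 + 5·2 + 7·2 + 4·5 = 77
Lisbon: 2·5 + 2·2 + 3·2 + 6·6 + 5·5 + 7·1 + 4·1 = 92
Porto: 2·2 + 2·1 + 3·5 + 6·1 + 5·6 + 7·3 + 4·4 = 94
Oaxaca: 2·3 + 2·5 + 3·6 + 6·4 + 5·3 + 7·4 + 4·6 = 125
Kyoto: 2·1 + 2·4 + 3·3 + 6·5 + 5·1 + 7·5 + 4·2 = 97
Reykjavik: 2·4 + 2·6 + 3·4 + 6·3 + 5·4 + 7·6 + 4·3 = 124
Oaxaca has the highest Borda score (125).

Oaxaca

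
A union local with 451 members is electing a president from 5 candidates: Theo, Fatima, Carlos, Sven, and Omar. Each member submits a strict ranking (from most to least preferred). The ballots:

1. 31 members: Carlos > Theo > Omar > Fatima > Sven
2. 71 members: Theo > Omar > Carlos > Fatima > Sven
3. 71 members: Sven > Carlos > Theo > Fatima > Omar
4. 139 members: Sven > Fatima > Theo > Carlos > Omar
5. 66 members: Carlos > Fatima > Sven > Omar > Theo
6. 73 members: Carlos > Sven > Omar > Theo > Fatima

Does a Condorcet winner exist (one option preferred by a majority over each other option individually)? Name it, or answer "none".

Carlos vs Theo: 241–210 for Carlos.
Carlos vs Fatima: 312–139 for Carlos.
Carlos vs Sven: 241–210 for Carlos.
Carlos vs Omar: 380–71 for Carlos.
Carlos beats every other option head-to-head.

Carlos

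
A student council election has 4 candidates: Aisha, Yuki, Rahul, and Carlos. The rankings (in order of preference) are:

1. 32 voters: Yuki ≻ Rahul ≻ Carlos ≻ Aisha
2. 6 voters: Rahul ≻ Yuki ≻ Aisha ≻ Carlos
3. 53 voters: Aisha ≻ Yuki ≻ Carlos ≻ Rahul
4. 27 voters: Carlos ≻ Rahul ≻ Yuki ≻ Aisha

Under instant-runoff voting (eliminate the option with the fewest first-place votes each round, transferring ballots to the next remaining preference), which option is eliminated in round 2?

Carlos

Round 1: Aisha 53, Yuki 32, Rahul 6, Carlos 27. Eliminate Rahul.
Round 2: Aisha 53, Yuki 38, Carlos 27. Eliminate Carlos.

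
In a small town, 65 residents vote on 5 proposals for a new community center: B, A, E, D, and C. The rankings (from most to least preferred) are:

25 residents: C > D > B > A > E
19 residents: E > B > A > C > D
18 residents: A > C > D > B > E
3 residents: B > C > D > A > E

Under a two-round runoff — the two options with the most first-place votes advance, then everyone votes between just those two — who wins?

C

Round 1 first-place votes: B 3, A 18, E 19, D 0, C 25.
C and E advance.
Runoff: C is preferred to E by 46 voters; E by 19.
C wins the runoff.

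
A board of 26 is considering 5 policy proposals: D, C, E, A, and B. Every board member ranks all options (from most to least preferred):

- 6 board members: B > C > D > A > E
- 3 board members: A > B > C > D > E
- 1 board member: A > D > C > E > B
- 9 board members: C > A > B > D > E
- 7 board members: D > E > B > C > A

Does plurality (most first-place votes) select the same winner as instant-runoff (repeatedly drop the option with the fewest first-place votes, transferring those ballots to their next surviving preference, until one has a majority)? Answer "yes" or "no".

no

Plurality — first-place votes: D 7, C 9, E 0, A 4, B 6. Winner: C.
Instant-runoff — R1 D 7, C 9, E 0, A 4, B 6 (E out); R2 D 7, C 9, A 4, B 6 (A out); R3 D 8, C 9, B 9 (D out); R4 C 10, B 16 (B winner). Winner: B.
The two methods disagree.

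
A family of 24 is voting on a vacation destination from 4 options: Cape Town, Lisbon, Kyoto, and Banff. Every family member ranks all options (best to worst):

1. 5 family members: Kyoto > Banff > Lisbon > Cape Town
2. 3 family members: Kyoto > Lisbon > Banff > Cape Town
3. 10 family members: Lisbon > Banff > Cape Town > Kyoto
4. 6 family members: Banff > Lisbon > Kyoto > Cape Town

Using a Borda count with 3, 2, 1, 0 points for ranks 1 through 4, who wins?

Lisbon

Cape Town: 5·0 + 3·0 + 10·1 + 6·0 = 10
Lisbon: 5·1 + 3·2 + 10·3 + 6·2 = 53
Kyoto: 5·3 + 3·3 + 10·0 + 6·1 = 30
Banff: 5·2 + 3·1 + 10·2 + 6·3 = 51
Lisbon has the highest Borda score (53).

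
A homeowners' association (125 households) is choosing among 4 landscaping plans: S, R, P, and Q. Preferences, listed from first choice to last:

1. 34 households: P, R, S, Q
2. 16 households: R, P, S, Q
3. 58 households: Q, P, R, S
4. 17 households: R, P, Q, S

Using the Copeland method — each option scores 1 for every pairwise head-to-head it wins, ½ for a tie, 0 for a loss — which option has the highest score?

P

S: loses to R, P, and Q → score 0.
R: beats S and Q; loses to P → score 2.
P: beats S, R, and Q → score 3.
Q: beats S; loses to R and P → score 1.
P has the best pairwise record.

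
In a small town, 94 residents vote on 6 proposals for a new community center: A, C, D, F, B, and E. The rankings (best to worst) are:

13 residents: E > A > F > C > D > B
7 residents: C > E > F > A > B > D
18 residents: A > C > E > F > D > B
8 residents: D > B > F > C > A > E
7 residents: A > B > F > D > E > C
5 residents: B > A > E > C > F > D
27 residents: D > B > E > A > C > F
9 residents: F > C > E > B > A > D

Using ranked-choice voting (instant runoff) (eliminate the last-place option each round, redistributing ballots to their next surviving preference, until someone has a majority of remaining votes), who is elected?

Round 1: A 25, C 7, D 35, F 9, B 5, E 13. Eliminate B.
Round 2: A 30, C 7, D 35, F 9, E 13. Eliminate C.
Round 3: A 30, D 35, F 9, E 20. Eliminate F.
Round 4: A 30, D 35, E 29. Eliminate E.
Round 5: A 59, D 35. A has a majority.

A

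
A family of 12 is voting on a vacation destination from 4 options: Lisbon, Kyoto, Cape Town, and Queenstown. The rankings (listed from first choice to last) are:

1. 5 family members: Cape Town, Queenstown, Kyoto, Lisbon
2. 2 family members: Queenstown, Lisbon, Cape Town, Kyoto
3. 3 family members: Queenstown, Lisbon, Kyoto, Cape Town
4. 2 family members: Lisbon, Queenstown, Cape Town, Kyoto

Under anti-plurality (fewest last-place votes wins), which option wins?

Queenstown

Last-place votes: Lisbon 5, Kyoto 4, Cape Town 3, Queenstown 0.
Queenstown is ranked last by the fewest voters, so Queenstown wins.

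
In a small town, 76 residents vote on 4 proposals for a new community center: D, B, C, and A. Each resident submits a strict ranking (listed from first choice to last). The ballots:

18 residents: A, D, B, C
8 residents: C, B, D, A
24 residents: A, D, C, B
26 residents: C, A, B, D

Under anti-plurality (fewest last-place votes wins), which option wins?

A

Last-place votes: D 26, B 24, C 18, A 8.
A is ranked last by the fewest voters, so A wins.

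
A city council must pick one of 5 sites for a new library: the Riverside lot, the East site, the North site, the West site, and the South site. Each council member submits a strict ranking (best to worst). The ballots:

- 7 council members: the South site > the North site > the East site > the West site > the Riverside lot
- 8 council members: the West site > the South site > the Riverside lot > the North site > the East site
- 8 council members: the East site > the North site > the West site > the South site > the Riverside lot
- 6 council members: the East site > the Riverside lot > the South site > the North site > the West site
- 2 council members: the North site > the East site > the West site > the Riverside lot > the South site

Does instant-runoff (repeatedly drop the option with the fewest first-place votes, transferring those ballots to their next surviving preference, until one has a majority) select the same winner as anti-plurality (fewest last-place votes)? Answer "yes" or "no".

Instant-runoff — R1 the Riverside lot 0, the East site 14, the North site 2, the West site 8, the South site 7 (the Riverside lot out); R2 the East site 14, the North site 2, the West site 8, the South site 7 (the North site out); R3 the East site 16, the West site 8, the South site 7 (the East site winner). Winner: the East site.
Anti-plurality — last-place votes: the Riverside lot 15, the East site 8, the North site 0, the West site 6, the South site 2. Winner: the North site.
The two methods disagree.

no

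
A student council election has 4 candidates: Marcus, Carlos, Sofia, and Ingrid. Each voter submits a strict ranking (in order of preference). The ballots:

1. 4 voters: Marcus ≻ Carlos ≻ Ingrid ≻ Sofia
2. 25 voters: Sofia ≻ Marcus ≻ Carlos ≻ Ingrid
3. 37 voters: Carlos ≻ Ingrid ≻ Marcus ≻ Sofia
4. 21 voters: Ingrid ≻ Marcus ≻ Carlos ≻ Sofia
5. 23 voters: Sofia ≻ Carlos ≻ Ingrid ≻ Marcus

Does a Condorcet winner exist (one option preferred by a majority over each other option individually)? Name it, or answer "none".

Carlos

Carlos vs Marcus: 60–50 for Carlos.
Carlos vs Sofia: 62–48 for Carlos.
Carlos vs Ingrid: 89–21 for Carlos.
Carlos beats every other option head-to-head.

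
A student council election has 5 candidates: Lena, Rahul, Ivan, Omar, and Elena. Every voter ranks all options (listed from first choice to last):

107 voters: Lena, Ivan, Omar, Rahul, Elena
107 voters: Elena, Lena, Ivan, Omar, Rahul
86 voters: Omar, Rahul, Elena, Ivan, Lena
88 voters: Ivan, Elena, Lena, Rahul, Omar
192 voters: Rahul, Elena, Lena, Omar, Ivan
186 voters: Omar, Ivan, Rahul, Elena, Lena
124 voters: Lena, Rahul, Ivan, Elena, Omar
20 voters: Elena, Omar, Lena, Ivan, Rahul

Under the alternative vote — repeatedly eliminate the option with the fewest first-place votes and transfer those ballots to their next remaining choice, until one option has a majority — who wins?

Elena

Round 1: Lena 231, Rahul 192, Ivan 88, Omar 272, Elena 127. Eliminate Ivan.
Round 2: Lena 231, Rahul 192, Omar 272, Elena 215. Eliminate Rahul.
Round 3: Lena 231, Omar 272, Elena 407. Eliminate Lena.
Round 4: Omar 379, Elena 531. Elena has a majority.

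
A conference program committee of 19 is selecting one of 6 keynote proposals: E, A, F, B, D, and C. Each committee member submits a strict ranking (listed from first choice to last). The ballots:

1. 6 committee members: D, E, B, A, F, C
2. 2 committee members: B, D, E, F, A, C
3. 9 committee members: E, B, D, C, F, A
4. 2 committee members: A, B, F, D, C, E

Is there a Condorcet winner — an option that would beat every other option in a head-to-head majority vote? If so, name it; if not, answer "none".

none

Checking pairwise contests:
D beats E 10–9.
E beats A 17–2.
E beats F 17–2.
E beats B 15–4.
B beats D 13–6.
E beats C 17–2.
Every option loses at least one head-to-head, so there is no Condorcet winner.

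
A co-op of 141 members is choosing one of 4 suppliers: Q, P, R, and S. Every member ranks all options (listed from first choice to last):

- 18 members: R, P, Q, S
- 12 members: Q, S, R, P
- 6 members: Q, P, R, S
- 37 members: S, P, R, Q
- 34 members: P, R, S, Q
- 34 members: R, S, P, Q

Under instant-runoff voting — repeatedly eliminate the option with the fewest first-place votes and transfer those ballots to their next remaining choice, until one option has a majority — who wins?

R

Round 1: Q 18, P 34, R 52, S 37. Eliminate Q.
Round 2: P 40, R 52, S 49. Eliminate P.
Round 3: R 92, S 49. R has a majority.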